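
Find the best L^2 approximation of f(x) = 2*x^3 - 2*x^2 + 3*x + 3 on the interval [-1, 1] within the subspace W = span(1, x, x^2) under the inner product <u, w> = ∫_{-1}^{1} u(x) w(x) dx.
g(x) = -2*x^2 + 21*x/5 + 3

The best approximation g ∈ W is the orthogonal projection of f onto W. Writing g = a_0 + a_1 x + a_2 x^2, the coefficients solve the normal equations G · a = b where
  G_{ij} = <φ_i, φ_j> and b_i = <f, φ_i>, with φ_0 = 1, φ_1 = x, φ_2 = x^2.
G =
  [2, 0, 2/3]
  [0, 2/3, 0]
  [2/3, 0, 2/5],
b = (14/3, 14/5, 6/5).
Solving gives a_0 = 3, a_1 = 21/5, a_2 = -2, so
  g(x) = -2*x^2 + 21*x/5 + 3.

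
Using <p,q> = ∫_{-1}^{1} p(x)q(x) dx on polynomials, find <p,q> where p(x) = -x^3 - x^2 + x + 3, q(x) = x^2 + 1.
<p,q> = 104/15

Expand the product: p(x)·q(x) = -x^5 - x^4 + 2*x^2 + x + 3.
∫_{-1}^{1} of each monomial x^k gives [2/(k+1) if k even, 0 if k odd]. Integrating term-by-term (or equivalently evaluating the antiderivative F(x) = -x^6/6 - x^5/5 + 2*x^3/3 + x^2/2 + 3*x at the endpoints):
  F(1) − F(−1) = 19/5 − (-47/15) = 104/15.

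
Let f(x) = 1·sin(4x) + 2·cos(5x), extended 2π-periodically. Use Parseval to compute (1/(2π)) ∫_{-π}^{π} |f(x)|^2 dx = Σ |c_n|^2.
Σ |c_n|^2 = 5/2

Expand |f|^2 and use orthogonality of {sin(nx), cos(mx)} on [-π, π]:
  ∫_{-π}^{π} sin(nx)^2 dx = π, ∫ cos(mx)^2 dx = π, and cross terms integrate to 0.
So ∫_{-π}^{π} f(x)^2 dx = 1^2 · π + 2^2 · π = (1 + 4)π.
Divide by 2π: (1 + 4)/2 = 5/2.
By Parseval, this equals Σ |c_n|^2.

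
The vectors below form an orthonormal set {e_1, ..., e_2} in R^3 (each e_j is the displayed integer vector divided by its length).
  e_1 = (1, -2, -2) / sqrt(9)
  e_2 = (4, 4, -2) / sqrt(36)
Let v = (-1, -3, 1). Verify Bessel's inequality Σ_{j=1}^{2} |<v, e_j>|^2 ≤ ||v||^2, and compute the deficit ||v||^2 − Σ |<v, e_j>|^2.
Σ |<v, e_j>|^2 = 10; ||v||^2 = 11; deficit = 1

Write each e_j = u_j / sqrt(<u_j, u_j>) where u_j is the displayed integer vector. Then <v, e_j> = <v, u_j> / sqrt(<u_j, u_j>), so |<v, e_j>|^2 = <v, u_j>^2 / <u_j, u_j>.
Coefficients: <v, e_1> = 3/sqrt(9), <v, e_2> = -18/sqrt(36).
Square and sum: Σ |<v, e_j>|^2 = 10.
Compute ||v||^2 = v·v = 11.
Deficit = 11 − 10 = 1 ≥ 0, confirming Bessel's inequality. (The deficit equals ||v − Σ <v,e_j> e_j||^2, the squared distance from v to span{e_j}.)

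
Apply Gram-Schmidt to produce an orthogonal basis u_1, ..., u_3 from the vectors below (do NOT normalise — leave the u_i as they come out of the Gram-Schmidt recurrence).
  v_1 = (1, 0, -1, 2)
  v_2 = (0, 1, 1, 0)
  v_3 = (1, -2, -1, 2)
Orthogonal basis:
  u_1 = (1, 0, -1, 2)
  u_2 = (1/6, 1, 5/6, 1/3)
  u_3 = (2/11, -10/11, 10/11, 4/11)

Apply the Gram-Schmidt recurrence
  u_1 = v_1
  u_i = v_i − Σ_{j<i} ((v_i · u_j) / (u_j · u_j)) · u_j.

Step by step this gives:
  u_1 = (1, 0, -1, 2)
  u_2 = (1/6, 1, 5/6, 1/3)
  u_3 = (2/11, -10/11, 10/11, 4/11)

Orthogonality check:
  u_2 · u_1 = 0 (should be 0)
  u_3 · u_1 = 0 (should be 0)
  u_3 · u_2 = 0 (should be 0)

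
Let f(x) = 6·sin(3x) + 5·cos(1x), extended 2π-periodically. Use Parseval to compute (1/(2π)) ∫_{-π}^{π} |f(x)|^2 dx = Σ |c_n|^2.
Σ |c_n|^2 = 61/2

Expand |f|^2 and use orthogonality of {sin(nx), cos(mx)} on [-π, π]:
  ∫_{-π}^{π} sin(nx)^2 dx = π, ∫ cos(mx)^2 dx = π, and cross terms integrate to 0.
So ∫_{-π}^{π} f(x)^2 dx = 6^2 · π + 5^2 · π = (36 + 25)π.
Divide by 2π: (36 + 25)/2 = 61/2.
By Parseval, this equals Σ |c_n|^2.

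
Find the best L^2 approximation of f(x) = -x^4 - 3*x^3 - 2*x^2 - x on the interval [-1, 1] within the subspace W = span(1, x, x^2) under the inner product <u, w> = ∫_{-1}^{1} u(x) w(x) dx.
g(x) = -20*x^2/7 - 14*x/5 + 3/35

The best approximation g ∈ W is the orthogonal projection of f onto W. Writing g = a_0 + a_1 x + a_2 x^2, the coefficients solve the normal equations G · a = b where
  G_{ij} = <φ_i, φ_j> and b_i = <f, φ_i>, with φ_0 = 1, φ_1 = x, φ_2 = x^2.
G =
  [2, 0, 2/3]
  [0, 2/3, 0]
  [2/3, 0, 2/5],
b = (-26/15, -28/15, -38/35).
Solving gives a_0 = 3/35, a_1 = -14/5, a_2 = -20/7, so
  g(x) = -20*x^2/7 - 14*x/5 + 3/35.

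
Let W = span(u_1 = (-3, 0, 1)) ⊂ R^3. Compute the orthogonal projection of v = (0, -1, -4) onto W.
proj_W(v) = (6/5, 0, -2/5)

Set up U = [u_1 | ... | u_1] ∈ R^(3×1). The projector onto W = col(U) is P = U (U^T U)^(-1) U^T.
Compute U^T U =
  [10],
and U^T v = (-4).
Solve U^T U · c = U^T v for the coefficients: c = (-2/5). The projection is proj_W(v) = U c.
Check: (v - proj_W(v)) · u_1 = 0  (should be 0).
Result: proj_W(v) = (6/5, 0, -2/5).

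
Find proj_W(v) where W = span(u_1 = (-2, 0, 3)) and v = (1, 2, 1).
proj_W(v) = (-2/13, 0, 3/13)

Set up U = [u_1 | ... | u_1] ∈ R^(3×1). The projector onto W = col(U) is P = U (U^T U)^(-1) U^T.
Compute U^T U =
  [13],
and U^T v = (1).
Solve U^T U · c = U^T v for the coefficients: c = (1/13). The projection is proj_W(v) = U c.
Check: (v - proj_W(v)) · u_1 = 0  (should be 0).
Result: proj_W(v) = (-2/13, 0, 3/13).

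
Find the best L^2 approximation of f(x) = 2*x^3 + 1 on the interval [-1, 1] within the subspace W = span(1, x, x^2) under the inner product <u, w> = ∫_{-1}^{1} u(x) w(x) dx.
g(x) = 6*x/5 + 1

The best approximation g ∈ W is the orthogonal projection of f onto W. Writing g = a_0 + a_1 x + a_2 x^2, the coefficients solve the normal equations G · a = b where
  G_{ij} = <φ_i, φ_j> and b_i = <f, φ_i>, with φ_0 = 1, φ_1 = x, φ_2 = x^2.
G =
  [2, 0, 2/3]
  [0, 2/3, 0]
  [2/3, 0, 2/5],
b = (2, 4/5, 2/3).
Solving gives a_0 = 1, a_1 = 6/5, a_2 = 0, so
  g(x) = 6*x/5 + 1.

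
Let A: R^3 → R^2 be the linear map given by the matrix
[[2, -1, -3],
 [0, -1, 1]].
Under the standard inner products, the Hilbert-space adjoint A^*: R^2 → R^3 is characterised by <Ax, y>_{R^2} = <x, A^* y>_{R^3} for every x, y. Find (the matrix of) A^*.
A^* = A^T =
[[2, 0],
 [-1, -1],
 [-3, 1]]

For real matrices with standard dot products, the defining identity <Ax, y> = <x, A^* y> gives (Ax)^T y = x^T (A^*) y, i.e. x^T A^T y = x^T (A^*) y. Since this holds for all x, y, we must have A^* = A^T. Therefore
A^* =
[[2, 0],
 [-1, -1],
 [-3, 1]].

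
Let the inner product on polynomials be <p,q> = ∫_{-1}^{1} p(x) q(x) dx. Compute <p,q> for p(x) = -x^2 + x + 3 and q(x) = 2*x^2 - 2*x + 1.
<p,q> = 36/5

Expand the product: p(x)·q(x) = -2*x^4 + 4*x^3 + 3*x^2 - 5*x + 3.
∫_{-1}^{1} of each monomial x^k gives [2/(k+1) if k even, 0 if k odd]. Integrating term-by-term (or equivalently evaluating the antiderivative F(x) = -2*x^5/5 + x^4 + x^3 - 5*x^2/2 + 3*x at the endpoints):
  F(1) − F(−1) = 21/10 − (-51/10) = 36/5.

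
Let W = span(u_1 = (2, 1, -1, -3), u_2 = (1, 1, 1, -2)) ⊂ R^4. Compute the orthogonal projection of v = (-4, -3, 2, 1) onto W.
proj_W(v) = (-89/41, -33/41, 79/41, 122/41)

Set up U = [u_1 | ... | u_2] ∈ R^(4×2). The projector onto W = col(U) is P = U (U^T U)^(-1) U^T.
Compute U^T U =
  [15, 8]
  [8, 7],
and U^T v = (-16, -7).
Solve U^T U · c = U^T v for the coefficients: c = (-56/41, 23/41). The projection is proj_W(v) = U c.
Check: (v - proj_W(v)) · u_1 = 0  (should be 0).
Check: (v - proj_W(v)) · u_2 = 0  (should be 0).
Result: proj_W(v) = (-89/41, -33/41, 79/41, 122/41).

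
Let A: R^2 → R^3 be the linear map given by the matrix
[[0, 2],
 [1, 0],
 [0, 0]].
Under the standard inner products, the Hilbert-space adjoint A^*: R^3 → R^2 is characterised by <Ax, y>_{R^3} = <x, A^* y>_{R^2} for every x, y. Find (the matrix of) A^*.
A^* = A^T =
[[0, 1, 0],
 [2, 0, 0]]

For real matrices with standard dot products, the defining identity <Ax, y> = <x, A^* y> gives (Ax)^T y = x^T (A^*) y, i.e. x^T A^T y = x^T (A^*) y. Since this holds for all x, y, we must have A^* = A^T. Therefore
A^* =
[[0, 1, 0],
 [2, 0, 0]].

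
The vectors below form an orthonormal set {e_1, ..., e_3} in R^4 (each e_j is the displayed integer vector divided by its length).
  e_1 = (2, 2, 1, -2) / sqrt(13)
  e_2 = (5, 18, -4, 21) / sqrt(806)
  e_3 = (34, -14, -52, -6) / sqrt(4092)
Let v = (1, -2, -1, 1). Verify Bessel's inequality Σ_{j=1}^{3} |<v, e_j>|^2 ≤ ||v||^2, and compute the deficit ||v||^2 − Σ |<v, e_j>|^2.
Σ |<v, e_j>|^2 = 53/11; ||v||^2 = 7; deficit = 24/11

Write each e_j = u_j / sqrt(<u_j, u_j>) where u_j is the displayed integer vector. Then <v, e_j> = <v, u_j> / sqrt(<u_j, u_j>), so |<v, e_j>|^2 = <v, u_j>^2 / <u_j, u_j>.
Coefficients: <v, e_1> = -5/sqrt(13), <v, e_2> = -6/sqrt(806), <v, e_3> = 108/sqrt(4092).
Square and sum: Σ |<v, e_j>|^2 = 53/11.
Compute ||v||^2 = v·v = 7.
Deficit = 7 − 53/11 = 24/11 ≥ 0, confirming Bessel's inequality. (The deficit equals ||v − Σ <v,e_j> e_j||^2, the squared distance from v to span{e_j}.)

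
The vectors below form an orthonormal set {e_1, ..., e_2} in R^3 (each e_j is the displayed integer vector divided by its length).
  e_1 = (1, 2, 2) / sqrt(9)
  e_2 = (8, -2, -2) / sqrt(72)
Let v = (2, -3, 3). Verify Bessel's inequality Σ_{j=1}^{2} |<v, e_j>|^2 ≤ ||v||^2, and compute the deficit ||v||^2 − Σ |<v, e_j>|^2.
Σ |<v, e_j>|^2 = 4; ||v||^2 = 22; deficit = 18

Write each e_j = u_j / sqrt(<u_j, u_j>) where u_j is the displayed integer vector. Then <v, e_j> = <v, u_j> / sqrt(<u_j, u_j>), so |<v, e_j>|^2 = <v, u_j>^2 / <u_j, u_j>.
Coefficients: <v, e_1> = 2/sqrt(9), <v, e_2> = 16/sqrt(72).
Square and sum: Σ |<v, e_j>|^2 = 4.
Compute ||v||^2 = v·v = 22.
Deficit = 22 − 4 = 18 ≥ 0, confirming Bessel's inequality. (The deficit equals ||v − Σ <v,e_j> e_j||^2, the squared distance from v to span{e_j}.)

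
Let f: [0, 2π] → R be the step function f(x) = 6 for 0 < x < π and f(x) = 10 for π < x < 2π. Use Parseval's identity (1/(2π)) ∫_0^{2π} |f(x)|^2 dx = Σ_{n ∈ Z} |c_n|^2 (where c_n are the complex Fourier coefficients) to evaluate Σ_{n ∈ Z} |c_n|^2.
Σ |c_n|^2 = 68

Parseval equates the L^2 energy of f (normalised by 1/(2π)) with the ℓ^2 sum of its Fourier coefficients: (1/(2π)) ∫_0^{2π} |f|^2 = Σ |c_n|^2.
Compute the left side: (1/(2π)) [∫_0^π 6^2 dx + ∫_π^{2π} 10^2 dx] = (1/(2π)) · (36π + 100π) = (36 + 100)/2 = 68.
So Σ_{n ∈ Z} |c_n|^2 = 68.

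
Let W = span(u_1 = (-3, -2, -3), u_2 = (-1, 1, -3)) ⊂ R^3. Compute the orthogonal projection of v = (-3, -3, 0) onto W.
proj_W(v) = (-345/142, -240/71, -45/142)

Set up U = [u_1 | ... | u_2] ∈ R^(3×2). The projector onto W = col(U) is P = U (U^T U)^(-1) U^T.
Compute U^T U =
  [22, 10]
  [10, 11],
and U^T v = (15, 0).
Solve U^T U · c = U^T v for the coefficients: c = (165/142, -75/71). The projection is proj_W(v) = U c.
Check: (v - proj_W(v)) · u_1 = 0  (should be 0).
Check: (v - proj_W(v)) · u_2 = 0  (should be 0).
Result: proj_W(v) = (-345/142, -240/71, -45/142).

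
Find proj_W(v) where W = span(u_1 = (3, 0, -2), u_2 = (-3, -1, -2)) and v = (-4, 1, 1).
proj_W(v) = (-594/157, -47/157, 208/157)

Set up U = [u_1 | ... | u_2] ∈ R^(3×2). The projector onto W = col(U) is P = U (U^T U)^(-1) U^T.
Compute U^T U =
  [13, -5]
  [-5, 14],
and U^T v = (-14, 9).
Solve U^T U · c = U^T v for the coefficients: c = (-151/157, 47/157). The projection is proj_W(v) = U c.
Check: (v - proj_W(v)) · u_1 = 0  (should be 0).
Check: (v - proj_W(v)) · u_2 = 0  (should be 0).
Result: proj_W(v) = (-594/157, -47/157, 208/157).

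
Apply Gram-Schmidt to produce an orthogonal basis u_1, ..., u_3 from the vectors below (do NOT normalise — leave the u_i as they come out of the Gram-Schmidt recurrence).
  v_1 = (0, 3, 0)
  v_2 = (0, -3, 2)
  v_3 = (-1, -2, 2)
Orthogonal basis:
  u_1 = (0, 3, 0)
  u_2 = (0, 0, 2)
  u_3 = (-1, 0, 0)

Apply the Gram-Schmidt recurrence
  u_1 = v_1
  u_i = v_i − Σ_{j<i} ((v_i · u_j) / (u_j · u_j)) · u_j.

Step by step this gives:
  u_1 = (0, 3, 0)
  u_2 = (0, 0, 2)
  u_3 = (-1, 0, 0)

Orthogonality check:
  u_2 · u_1 = 0 (should be 0)
  u_3 · u_1 = 0 (should be 0)
  u_3 · u_2 = 0 (should be 0)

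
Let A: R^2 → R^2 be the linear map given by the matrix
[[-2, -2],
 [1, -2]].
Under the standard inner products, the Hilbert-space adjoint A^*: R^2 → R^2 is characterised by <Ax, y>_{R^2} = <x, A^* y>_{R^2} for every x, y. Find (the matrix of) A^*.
A^* = A^T =
[[-2, 1],
 [-2, -2]]

For real matrices with standard dot products, the defining identity <Ax, y> = <x, A^* y> gives (Ax)^T y = x^T (A^*) y, i.e. x^T A^T y = x^T (A^*) y. Since this holds for all x, y, we must have A^* = A^T. Therefore
A^* =
[[-2, 1],
 [-2, -2]].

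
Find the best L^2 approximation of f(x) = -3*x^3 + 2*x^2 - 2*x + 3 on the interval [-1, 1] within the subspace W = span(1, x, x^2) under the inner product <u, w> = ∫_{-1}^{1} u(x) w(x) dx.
g(x) = 2*x^2 - 19*x/5 + 3

The best approximation g ∈ W is the orthogonal projection of f onto W. Writing g = a_0 + a_1 x + a_2 x^2, the coefficients solve the normal equations G · a = b where
  G_{ij} = <φ_i, φ_j> and b_i = <f, φ_i>, with φ_0 = 1, φ_1 = x, φ_2 = x^2.
G =
  [2, 0, 2/3]
  [0, 2/3, 0]
  [2/3, 0, 2/5],
b = (22/3, -38/15, 14/5).
Solving gives a_0 = 3, a_1 = -19/5, a_2 = 2, so
  g(x) = 2*x^2 - 19*x/5 + 3.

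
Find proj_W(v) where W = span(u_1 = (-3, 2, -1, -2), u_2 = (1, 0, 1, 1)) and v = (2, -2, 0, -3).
proj_W(v) = (2/3, -2, -4/3, -1/3)

Set up U = [u_1 | ... | u_2] ∈ R^(4×2). The projector onto W = col(U) is P = U (U^T U)^(-1) U^T.
Compute U^T U =
  [18, -6]
  [-6, 3],
and U^T v = (-4, -1).
Solve U^T U · c = U^T v for the coefficients: c = (-1, -7/3). The projection is proj_W(v) = U c.
Check: (v - proj_W(v)) · u_1 = 0  (should be 0).
Check: (v - proj_W(v)) · u_2 = 0  (should be 0).
Result: proj_W(v) = (2/3, -2, -4/3, -1/3).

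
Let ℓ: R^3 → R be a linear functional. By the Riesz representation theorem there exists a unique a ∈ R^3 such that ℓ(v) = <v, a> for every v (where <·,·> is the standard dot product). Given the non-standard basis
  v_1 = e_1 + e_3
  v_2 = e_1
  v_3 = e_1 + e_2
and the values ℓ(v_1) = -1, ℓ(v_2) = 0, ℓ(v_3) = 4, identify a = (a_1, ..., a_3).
a = (0, 4, -1)

Write a = (a_1, ..., a_3) in the standard basis. For each basis vector v_i, ℓ(v_i) = <v_i, a> is a linear equation in the a_j's. Collect the n equations into a matrix system V a = ℓ, where row i of V is v_i (expressed in the standard basis). Since V is invertible (lower-triangular with 1s on the diagonal, up to permutation), solve by back-substitution:
  V =
[[1, 0, 1],
 [1, 0, 0],
 [1, 1, 0]]
  V a = (-1, 0, 4)
Solving gives a = (0, 4, -1).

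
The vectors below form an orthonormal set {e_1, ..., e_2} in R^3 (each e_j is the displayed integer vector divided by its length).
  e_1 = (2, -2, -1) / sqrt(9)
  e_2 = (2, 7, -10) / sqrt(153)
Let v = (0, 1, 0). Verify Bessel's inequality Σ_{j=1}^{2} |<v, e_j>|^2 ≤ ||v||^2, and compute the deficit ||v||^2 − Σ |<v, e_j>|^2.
Σ |<v, e_j>|^2 = 13/17; ||v||^2 = 1; deficit = 4/17

Write each e_j = u_j / sqrt(<u_j, u_j>) where u_j is the displayed integer vector. Then <v, e_j> = <v, u_j> / sqrt(<u_j, u_j>), so |<v, e_j>|^2 = <v, u_j>^2 / <u_j, u_j>.
Coefficients: <v, e_1> = -2/sqrt(9), <v, e_2> = 7/sqrt(153).
Square and sum: Σ |<v, e_j>|^2 = 13/17.
Compute ||v||^2 = v·v = 1.
Deficit = 1 − 13/17 = 4/17 ≥ 0, confirming Bessel's inequality. (The deficit equals ||v − Σ <v,e_j> e_j||^2, the squared distance from v to span{e_j}.)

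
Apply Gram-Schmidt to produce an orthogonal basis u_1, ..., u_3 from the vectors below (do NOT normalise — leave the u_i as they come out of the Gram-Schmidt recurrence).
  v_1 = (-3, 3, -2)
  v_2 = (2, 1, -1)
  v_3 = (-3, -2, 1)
Orthogonal basis:
  u_1 = (-3, 3, -2)
  u_2 = (41/22, 25/22, -12/11)
  u_3 = (-8/131, -56/131, -72/131)

Apply the Gram-Schmidt recurrence
  u_1 = v_1
  u_i = v_i − Σ_{j<i} ((v_i · u_j) / (u_j · u_j)) · u_j.

Step by step this gives:
  u_1 = (-3, 3, -2)
  u_2 = (41/22, 25/22, -12/11)
  u_3 = (-8/131, -56/131, -72/131)

Orthogonality check:
  u_2 · u_1 = 0 (should be 0)
  u_3 · u_1 = 0 (should be 0)
  u_3 · u_2 = 0 (should be 0)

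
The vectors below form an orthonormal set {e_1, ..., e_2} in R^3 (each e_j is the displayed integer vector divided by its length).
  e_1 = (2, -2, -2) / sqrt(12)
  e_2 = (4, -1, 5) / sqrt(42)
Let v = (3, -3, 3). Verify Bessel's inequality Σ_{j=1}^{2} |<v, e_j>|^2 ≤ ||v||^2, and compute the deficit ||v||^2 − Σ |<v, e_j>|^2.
Σ |<v, e_j>|^2 = 171/7; ||v||^2 = 27; deficit = 18/7

Write each e_j = u_j / sqrt(<u_j, u_j>) where u_j is the displayed integer vector. Then <v, e_j> = <v, u_j> / sqrt(<u_j, u_j>), so |<v, e_j>|^2 = <v, u_j>^2 / <u_j, u_j>.
Coefficients: <v, e_1> = 6/sqrt(12), <v, e_2> = 30/sqrt(42).
Square and sum: Σ |<v, e_j>|^2 = 171/7.
Compute ||v||^2 = v·v = 27.
Deficit = 27 − 171/7 = 18/7 ≥ 0, confirming Bessel's inequality. (The deficit equals ||v − Σ <v,e_j> e_j||^2, the squared distance from v to span{e_j}.)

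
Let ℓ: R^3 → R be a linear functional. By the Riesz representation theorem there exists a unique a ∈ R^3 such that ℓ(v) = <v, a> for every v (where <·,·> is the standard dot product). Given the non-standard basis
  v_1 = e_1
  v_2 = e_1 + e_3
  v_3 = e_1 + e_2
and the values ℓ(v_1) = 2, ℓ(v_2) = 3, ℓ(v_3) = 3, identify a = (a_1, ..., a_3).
a = (2, 1, 1)

Write a = (a_1, ..., a_3) in the standard basis. For each basis vector v_i, ℓ(v_i) = <v_i, a> is a linear equation in the a_j's. Collect the n equations into a matrix system V a = ℓ, where row i of V is v_i (expressed in the standard basis). Since V is invertible (lower-triangular with 1s on the diagonal, up to permutation), solve by back-substitution:
  V =
[[1, 0, 0],
 [1, 0, 1],
 [1, 1, 0]]
  V a = (2, 3, 3)
Solving gives a = (2, 1, 1).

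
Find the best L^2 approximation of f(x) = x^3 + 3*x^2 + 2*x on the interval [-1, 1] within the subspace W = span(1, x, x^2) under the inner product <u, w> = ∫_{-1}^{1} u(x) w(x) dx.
g(x) = 3*x^2 + 13*x/5

The best approximation g ∈ W is the orthogonal projection of f onto W. Writing g = a_0 + a_1 x + a_2 x^2, the coefficients solve the normal equations G · a = b where
  G_{ij} = <φ_i, φ_j> and b_i = <f, φ_i>, with φ_0 = 1, φ_1 = x, φ_2 = x^2.
G =
  [2, 0, 2/3]
  [0, 2/3, 0]
  [2/3, 0, 2/5],
b = (2, 26/15, 6/5).
Solving gives a_0 = 0, a_1 = 13/5, a_2 = 3, so
  g(x) = 3*x^2 + 13*x/5.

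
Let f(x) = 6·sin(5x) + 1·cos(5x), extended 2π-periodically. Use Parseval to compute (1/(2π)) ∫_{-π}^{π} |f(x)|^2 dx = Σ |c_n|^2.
Σ |c_n|^2 = 37/2

Expand |f|^2 and use orthogonality of {sin(nx), cos(mx)} on [-π, π]:
  ∫_{-π}^{π} sin(nx)^2 dx = π, ∫ cos(mx)^2 dx = π, and cross terms integrate to 0.
So ∫_{-π}^{π} f(x)^2 dx = 6^2 · π + 1^2 · π = (36 + 1)π.
Divide by 2π: (36 + 1)/2 = 37/2.
By Parseval, this equals Σ |c_n|^2.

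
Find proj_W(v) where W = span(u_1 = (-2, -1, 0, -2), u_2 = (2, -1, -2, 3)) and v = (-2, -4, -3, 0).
proj_W(v) = (-16/9, -4, -28/9, -2/9)

Set up U = [u_1 | ... | u_2] ∈ R^(4×2). The projector onto W = col(U) is P = U (U^T U)^(-1) U^T.
Compute U^T U =
  [9, -9]
  [-9, 18],
and U^T v = (8, 6).
Solve U^T U · c = U^T v for the coefficients: c = (22/9, 14/9). The projection is proj_W(v) = U c.
Check: (v - proj_W(v)) · u_1 = 0  (should be 0).
Check: (v - proj_W(v)) · u_2 = 0  (should be 0).
Result: proj_W(v) = (-16/9, -4, -28/9, -2/9).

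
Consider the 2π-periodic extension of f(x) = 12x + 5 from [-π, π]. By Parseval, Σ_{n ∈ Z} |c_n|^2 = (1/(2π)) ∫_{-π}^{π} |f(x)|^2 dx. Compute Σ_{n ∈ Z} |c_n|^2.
Σ |c_n|^2 = 48π^2 + 25

Expand and integrate term by term over [-π, π]:
  ∫ (12x)^2 dx = 144·(2π^3/3); ∫ 2·12·(5)·x dx = 0 (odd integrand); ∫ 5^2 dx = 25·2π.
So (1/(2π)) ∫_{-π}^{π} (12x + 5)^2 dx = 144π^2/3 + 25 = 48π^2 + 25.
Parseval ⇒ Σ |c_n|^2 = 48π^2 + 25.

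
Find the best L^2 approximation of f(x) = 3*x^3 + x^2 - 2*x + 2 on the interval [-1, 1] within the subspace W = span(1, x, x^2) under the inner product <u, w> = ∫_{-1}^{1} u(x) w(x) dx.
g(x) = x^2 - x/5 + 2

The best approximation g ∈ W is the orthogonal projection of f onto W. Writing g = a_0 + a_1 x + a_2 x^2, the coefficients solve the normal equations G · a = b where
  G_{ij} = <φ_i, φ_j> and b_i = <f, φ_i>, with φ_0 = 1, φ_1 = x, φ_2 = x^2.
G =
  [2, 0, 2/3]
  [0, 2/3, 0]
  [2/3, 0, 2/5],
b = (14/3, -2/15, 26/15).
Solving gives a_0 = 2, a_1 = -1/5, a_2 = 1, so
  g(x) = x^2 - x/5 + 2.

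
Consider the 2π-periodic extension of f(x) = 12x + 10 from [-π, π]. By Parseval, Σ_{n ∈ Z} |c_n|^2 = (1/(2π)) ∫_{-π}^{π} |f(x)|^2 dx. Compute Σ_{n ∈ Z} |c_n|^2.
Σ |c_n|^2 = 48π^2 + 100

Expand and integrate term by term over [-π, π]:
  ∫ (12x)^2 dx = 144·(2π^3/3); ∫ 2·12·(10)·x dx = 0 (odd integrand); ∫ 10^2 dx = 100·2π.
So (1/(2π)) ∫_{-π}^{π} (12x + 10)^2 dx = 144π^2/3 + 100 = 48π^2 + 100.
Parseval ⇒ Σ |c_n|^2 = 48π^2 + 100.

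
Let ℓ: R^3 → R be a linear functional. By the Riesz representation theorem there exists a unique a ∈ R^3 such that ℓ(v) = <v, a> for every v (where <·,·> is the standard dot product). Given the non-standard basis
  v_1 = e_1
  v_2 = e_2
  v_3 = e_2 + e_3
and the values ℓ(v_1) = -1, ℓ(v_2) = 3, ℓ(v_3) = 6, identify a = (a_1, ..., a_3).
a = (-1, 3, 3)

Write a = (a_1, ..., a_3) in the standard basis. For each basis vector v_i, ℓ(v_i) = <v_i, a> is a linear equation in the a_j's. Collect the n equations into a matrix system V a = ℓ, where row i of V is v_i (expressed in the standard basis). Since V is invertible (lower-triangular with 1s on the diagonal, up to permutation), solve by back-substitution:
  V =
[[1, 0, 0],
 [0, 1, 0],
 [0, 1, 1]]
  V a = (-1, 3, 6)
Solving gives a = (-1, 3, 3).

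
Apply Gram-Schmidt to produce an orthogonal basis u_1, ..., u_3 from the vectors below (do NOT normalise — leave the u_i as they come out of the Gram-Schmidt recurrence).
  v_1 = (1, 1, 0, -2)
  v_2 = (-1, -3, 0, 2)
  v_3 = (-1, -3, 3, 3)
Orthogonal basis:
  u_1 = (1, 1, 0, -2)
  u_2 = (1/3, -5/3, 0, -2/3)
  u_3 = (2/5, 0, 3, 1/5)

Apply the Gram-Schmidt recurrence
  u_1 = v_1
  u_i = v_i − Σ_{j<i} ((v_i · u_j) / (u_j · u_j)) · u_j.

Step by step this gives:
  u_1 = (1, 1, 0, -2)
  u_2 = (1/3, -5/3, 0, -2/3)
  u_3 = (2/5, 0, 3, 1/5)

Orthogonality check:
  u_2 · u_1 = 0 (should be 0)
  u_3 · u_1 = 0 (should be 0)
  u_3 · u_2 = 0 (should be 0)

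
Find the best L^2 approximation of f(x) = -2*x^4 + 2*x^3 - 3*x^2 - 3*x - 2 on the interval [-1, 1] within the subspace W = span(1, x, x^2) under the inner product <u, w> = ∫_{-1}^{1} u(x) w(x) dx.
g(x) = -33*x^2/7 - 9*x/5 - 64/35

The best approximation g ∈ W is the orthogonal projection of f onto W. Writing g = a_0 + a_1 x + a_2 x^2, the coefficients solve the normal equations G · a = b where
  G_{ij} = <φ_i, φ_j> and b_i = <f, φ_i>, with φ_0 = 1, φ_1 = x, φ_2 = x^2.
G =
  [2, 0, 2/3]
  [0, 2/3, 0]
  [2/3, 0, 2/5],
b = (-34/5, -6/5, -326/105).
Solving gives a_0 = -64/35, a_1 = -9/5, a_2 = -33/7, so
  g(x) = -33*x^2/7 - 9*x/5 - 64/35.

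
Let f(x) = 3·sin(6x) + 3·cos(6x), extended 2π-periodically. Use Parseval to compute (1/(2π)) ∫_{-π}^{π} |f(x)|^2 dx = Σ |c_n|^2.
Σ |c_n|^2 = 9

Expand |f|^2 and use orthogonality of {sin(nx), cos(mx)} on [-π, π]:
  ∫_{-π}^{π} sin(nx)^2 dx = π, ∫ cos(mx)^2 dx = π, and cross terms integrate to 0.
So ∫_{-π}^{π} f(x)^2 dx = 3^2 · π + 3^2 · π = (9 + 9)π.
Divide by 2π: (9 + 9)/2 = 9.
By Parseval, this equals Σ |c_n|^2.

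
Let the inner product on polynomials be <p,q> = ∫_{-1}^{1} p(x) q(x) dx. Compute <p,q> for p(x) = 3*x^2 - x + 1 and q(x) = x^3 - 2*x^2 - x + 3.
<p,q> = 128/15

Expand the product: p(x)·q(x) = 3*x^5 - 7*x^4 + 8*x^2 - 4*x + 3.
∫_{-1}^{1} of each monomial x^k gives [2/(k+1) if k even, 0 if k odd]. Integrating term-by-term (or equivalently evaluating the antiderivative F(x) = x^6/2 - 7*x^5/5 + 8*x^3/3 - 2*x^2 + 3*x at the endpoints):
  F(1) − F(−1) = 83/30 − (-173/30) = 128/15.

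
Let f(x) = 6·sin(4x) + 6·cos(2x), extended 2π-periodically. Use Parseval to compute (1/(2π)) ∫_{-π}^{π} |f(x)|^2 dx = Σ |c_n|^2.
Σ |c_n|^2 = 36

Expand |f|^2 and use orthogonality of {sin(nx), cos(mx)} on [-π, π]:
  ∫_{-π}^{π} sin(nx)^2 dx = π, ∫ cos(mx)^2 dx = π, and cross terms integrate to 0.
So ∫_{-π}^{π} f(x)^2 dx = 6^2 · π + 6^2 · π = (36 + 36)π.
Divide by 2π: (36 + 36)/2 = 36.
By Parseval, this equals Σ |c_n|^2.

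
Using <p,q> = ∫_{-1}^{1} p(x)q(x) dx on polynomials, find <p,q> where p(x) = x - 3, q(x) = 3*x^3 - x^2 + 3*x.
<p,q> = 26/5

Expand the product: p(x)·q(x) = 3*x^4 - 10*x^3 + 6*x^2 - 9*x.
∫_{-1}^{1} of each monomial x^k gives [2/(k+1) if k even, 0 if k odd]. Integrating term-by-term (or equivalently evaluating the antiderivative F(x) = 3*x^5/5 - 5*x^4/2 + 2*x^3 - 9*x^2/2 at the endpoints):
  F(1) − F(−1) = -22/5 − (-48/5) = 26/5.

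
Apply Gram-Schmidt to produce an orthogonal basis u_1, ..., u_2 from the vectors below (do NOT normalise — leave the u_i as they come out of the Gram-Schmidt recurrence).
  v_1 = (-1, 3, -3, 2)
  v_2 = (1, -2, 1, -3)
Orthogonal basis:
  u_1 = (-1, 3, -3, 2)
  u_2 = (7/23, 2/23, -25/23, -37/23)

Apply the Gram-Schmidt recurrence
  u_1 = v_1
  u_i = v_i − Σ_{j<i} ((v_i · u_j) / (u_j · u_j)) · u_j.

Step by step this gives:
  u_1 = (-1, 3, -3, 2)
  u_2 = (7/23, 2/23, -25/23, -37/23)

Orthogonality check:
  u_2 · u_1 = 0 (should be 0)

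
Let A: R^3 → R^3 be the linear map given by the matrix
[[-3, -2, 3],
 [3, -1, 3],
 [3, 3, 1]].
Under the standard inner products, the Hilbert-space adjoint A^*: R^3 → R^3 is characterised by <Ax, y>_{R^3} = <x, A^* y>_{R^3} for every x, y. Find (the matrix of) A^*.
A^* = A^T =
[[-3, 3, 3],
 [-2, -1, 3],
 [3, 3, 1]]

For real matrices with standard dot products, the defining identity <Ax, y> = <x, A^* y> gives (Ax)^T y = x^T (A^*) y, i.e. x^T A^T y = x^T (A^*) y. Since this holds for all x, y, we must have A^* = A^T. Therefore
A^* =
[[-3, 3, 3],
 [-2, -1, 3],
 [3, 3, 1]].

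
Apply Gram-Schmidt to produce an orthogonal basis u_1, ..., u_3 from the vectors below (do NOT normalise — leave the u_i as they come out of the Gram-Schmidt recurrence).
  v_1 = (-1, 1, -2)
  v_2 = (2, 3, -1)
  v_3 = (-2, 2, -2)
Orthogonal basis:
  u_1 = (-1, 1, -2)
  u_2 = (5/2, 5/2, 0)
  u_3 = (-2/3, 2/3, 2/3)

Apply the Gram-Schmidt recurrence
  u_1 = v_1
  u_i = v_i − Σ_{j<i} ((v_i · u_j) / (u_j · u_j)) · u_j.

Step by step this gives:
  u_1 = (-1, 1, -2)
  u_2 = (5/2, 5/2, 0)
  u_3 = (-2/3, 2/3, 2/3)

Orthogonality check:
  u_2 · u_1 = 0 (should be 0)
  u_3 · u_1 = 0 (should be 0)
  u_3 · u_2 = 0 (should be 0)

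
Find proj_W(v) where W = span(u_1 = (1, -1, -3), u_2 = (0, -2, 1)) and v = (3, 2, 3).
proj_W(v) = (-41/54, 79/54, 52/27)

Set up U = [u_1 | ... | u_2] ∈ R^(3×2). The projector onto W = col(U) is P = U (U^T U)^(-1) U^T.
Compute U^T U =
  [11, -1]
  [-1, 5],
and U^T v = (-8, -1).
Solve U^T U · c = U^T v for the coefficients: c = (-41/54, -19/54). The projection is proj_W(v) = U c.
Check: (v - proj_W(v)) · u_1 = 0  (should be 0).
Check: (v - proj_W(v)) · u_2 = 0  (should be 0).
Result: proj_W(v) = (-41/54, 79/54, 52/27).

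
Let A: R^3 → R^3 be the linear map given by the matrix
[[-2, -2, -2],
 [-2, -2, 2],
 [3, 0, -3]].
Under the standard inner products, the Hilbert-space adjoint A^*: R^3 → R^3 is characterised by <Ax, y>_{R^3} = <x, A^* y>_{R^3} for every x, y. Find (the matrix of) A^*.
A^* = A^T =
[[-2, -2, 3],
 [-2, -2, 0],
 [-2, 2, -3]]

For real matrices with standard dot products, the defining identity <Ax, y> = <x, A^* y> gives (Ax)^T y = x^T (A^*) y, i.e. x^T A^T y = x^T (A^*) y. Since this holds for all x, y, we must have A^* = A^T. Therefore
A^* =
[[-2, -2, 3],
 [-2, -2, 0],
 [-2, 2, -3]].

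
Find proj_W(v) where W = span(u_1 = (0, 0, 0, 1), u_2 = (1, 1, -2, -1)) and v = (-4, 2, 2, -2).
proj_W(v) = (-1, -1, 2, -2)

Set up U = [u_1 | ... | u_2] ∈ R^(4×2). The projector onto W = col(U) is P = U (U^T U)^(-1) U^T.
Compute U^T U =
  [1, -1]
  [-1, 7],
and U^T v = (-2, -4).
Solve U^T U · c = U^T v for the coefficients: c = (-3, -1). The projection is proj_W(v) = U c.
Check: (v - proj_W(v)) · u_1 = 0  (should be 0).
Check: (v - proj_W(v)) · u_2 = 0  (should be 0).
Result: proj_W(v) = (-1, -1, 2, -2).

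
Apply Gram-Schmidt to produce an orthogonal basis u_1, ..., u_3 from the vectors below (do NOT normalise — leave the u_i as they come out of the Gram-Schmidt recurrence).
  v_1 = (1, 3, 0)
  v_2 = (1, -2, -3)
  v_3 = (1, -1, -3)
Orthogonal basis:
  u_1 = (1, 3, 0)
  u_2 = (3/2, -1/2, -3)
  u_3 = (-27/115, 9/115, -3/23)

Apply the Gram-Schmidt recurrence
  u_1 = v_1
  u_i = v_i − Σ_{j<i} ((v_i · u_j) / (u_j · u_j)) · u_j.

Step by step this gives:
  u_1 = (1, 3, 0)
  u_2 = (3/2, -1/2, -3)
  u_3 = (-27/115, 9/115, -3/23)

Orthogonality check:
  u_2 · u_1 = 0 (should be 0)
  u_3 · u_1 = 0 (should be 0)
  u_3 · u_2 = 0 (should be 0)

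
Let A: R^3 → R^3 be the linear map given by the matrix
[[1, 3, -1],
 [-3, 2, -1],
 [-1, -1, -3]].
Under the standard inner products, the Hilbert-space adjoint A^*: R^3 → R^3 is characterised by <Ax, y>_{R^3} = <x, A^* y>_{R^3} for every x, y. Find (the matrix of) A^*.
A^* = A^T =
[[1, -3, -1],
 [3, 2, -1],
 [-1, -1, -3]]

For real matrices with standard dot products, the defining identity <Ax, y> = <x, A^* y> gives (Ax)^T y = x^T (A^*) y, i.e. x^T A^T y = x^T (A^*) y. Since this holds for all x, y, we must have A^* = A^T. Therefore
A^* =
[[1, -3, -1],
 [3, 2, -1],
 [-1, -1, -3]].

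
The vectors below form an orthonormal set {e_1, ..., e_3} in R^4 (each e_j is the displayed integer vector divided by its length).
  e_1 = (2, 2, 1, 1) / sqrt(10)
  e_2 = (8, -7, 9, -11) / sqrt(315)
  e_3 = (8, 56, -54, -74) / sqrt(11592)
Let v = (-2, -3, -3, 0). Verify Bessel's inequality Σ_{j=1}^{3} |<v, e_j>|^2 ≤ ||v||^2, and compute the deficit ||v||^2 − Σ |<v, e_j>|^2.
Σ |<v, e_j>|^2 = 425/23; ||v||^2 = 22; deficit = 81/23

Write each e_j = u_j / sqrt(<u_j, u_j>) where u_j is the displayed integer vector. Then <v, e_j> = <v, u_j> / sqrt(<u_j, u_j>), so |<v, e_j>|^2 = <v, u_j>^2 / <u_j, u_j>.
Coefficients: <v, e_1> = -13/sqrt(10), <v, e_2> = -22/sqrt(315), <v, e_3> = -22/sqrt(11592).
Square and sum: Σ |<v, e_j>|^2 = 425/23.
Compute ||v||^2 = v·v = 22.
Deficit = 22 − 425/23 = 81/23 ≥ 0, confirming Bessel's inequality. (The deficit equals ||v − Σ <v,e_j> e_j||^2, the squared distance from v to span{e_j}.)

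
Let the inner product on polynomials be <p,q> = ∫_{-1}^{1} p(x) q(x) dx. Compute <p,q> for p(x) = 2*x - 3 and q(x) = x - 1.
<p,q> = 22/3

Expand the product: p(x)·q(x) = 2*x^2 - 5*x + 3.
∫_{-1}^{1} of each monomial x^k gives [2/(k+1) if k even, 0 if k odd]. Integrating term-by-term (or equivalently evaluating the antiderivative F(x) = 2*x^3/3 - 5*x^2/2 + 3*x at the endpoints):
  F(1) − F(−1) = 7/6 − (-37/6) = 22/3.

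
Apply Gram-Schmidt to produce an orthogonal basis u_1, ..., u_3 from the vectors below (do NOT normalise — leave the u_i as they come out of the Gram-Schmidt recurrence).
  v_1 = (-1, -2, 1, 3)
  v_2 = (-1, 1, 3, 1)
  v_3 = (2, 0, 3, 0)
Orthogonal basis:
  u_1 = (-1, -2, 1, 3)
  u_2 = (-2/3, 5/3, 8/3, 0)
  u_3 = (387/155, -146/155, 188/155, -1/5)

Apply the Gram-Schmidt recurrence
  u_1 = v_1
  u_i = v_i − Σ_{j<i} ((v_i · u_j) / (u_j · u_j)) · u_j.

Step by step this gives:
  u_1 = (-1, -2, 1, 3)
  u_2 = (-2/3, 5/3, 8/3, 0)
  u_3 = (387/155, -146/155, 188/155, -1/5)

Orthogonality check:
  u_2 · u_1 = 0 (should be 0)
  u_3 · u_1 = 0 (should be 0)
  u_3 · u_2 = 0 (should be 0)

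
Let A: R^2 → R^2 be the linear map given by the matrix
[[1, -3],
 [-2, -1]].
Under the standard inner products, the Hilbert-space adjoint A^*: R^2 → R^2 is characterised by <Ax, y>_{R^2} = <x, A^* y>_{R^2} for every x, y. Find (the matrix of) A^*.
A^* = A^T =
[[1, -2],
 [-3, -1]]

For real matrices with standard dot products, the defining identity <Ax, y> = <x, A^* y> gives (Ax)^T y = x^T (A^*) y, i.e. x^T A^T y = x^T (A^*) y. Since this holds for all x, y, we must have A^* = A^T. Therefore
A^* =
[[1, -2],
 [-3, -1]].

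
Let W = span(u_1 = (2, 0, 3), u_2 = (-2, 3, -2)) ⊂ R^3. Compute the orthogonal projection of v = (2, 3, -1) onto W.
proj_W(v) = (-28/121, 303/121, 59/121)

Set up U = [u_1 | ... | u_2] ∈ R^(3×2). The projector onto W = col(U) is P = U (U^T U)^(-1) U^T.
Compute U^T U =
  [13, -10]
  [-10, 17],
and U^T v = (1, 7).
Solve U^T U · c = U^T v for the coefficients: c = (87/121, 101/121). The projection is proj_W(v) = U c.
Check: (v - proj_W(v)) · u_1 = 0  (should be 0).
Check: (v - proj_W(v)) · u_2 = 0  (should be 0).
Result: proj_W(v) = (-28/121, 303/121, 59/121).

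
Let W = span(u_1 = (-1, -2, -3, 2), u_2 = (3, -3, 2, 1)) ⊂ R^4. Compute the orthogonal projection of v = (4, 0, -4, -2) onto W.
proj_W(v) = (26/413, -44/59, -202/413, 228/413)

Set up U = [u_1 | ... | u_2] ∈ R^(4×2). The projector onto W = col(U) is P = U (U^T U)^(-1) U^T.
Compute U^T U =
  [18, -1]
  [-1, 23],
and U^T v = (4, 2).
Solve U^T U · c = U^T v for the coefficients: c = (94/413, 40/413). The projection is proj_W(v) = U c.
Check: (v - proj_W(v)) · u_1 = 0  (should be 0).
Check: (v - proj_W(v)) · u_2 = 0  (should be 0).
Result: proj_W(v) = (26/413, -44/59, -202/413, 228/413).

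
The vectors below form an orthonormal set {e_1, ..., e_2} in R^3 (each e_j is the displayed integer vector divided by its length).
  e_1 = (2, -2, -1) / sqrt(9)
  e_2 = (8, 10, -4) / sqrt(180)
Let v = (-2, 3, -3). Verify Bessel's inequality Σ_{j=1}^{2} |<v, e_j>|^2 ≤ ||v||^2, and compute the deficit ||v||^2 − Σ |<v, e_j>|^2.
Σ |<v, e_j>|^2 = 46/5; ||v||^2 = 22; deficit = 64/5

Write each e_j = u_j / sqrt(<u_j, u_j>) where u_j is the displayed integer vector. Then <v, e_j> = <v, u_j> / sqrt(<u_j, u_j>), so |<v, e_j>|^2 = <v, u_j>^2 / <u_j, u_j>.
Coefficients: <v, e_1> = -7/sqrt(9), <v, e_2> = 26/sqrt(180).
Square and sum: Σ |<v, e_j>|^2 = 46/5.
Compute ||v||^2 = v·v = 22.
Deficit = 22 − 46/5 = 64/5 ≥ 0, confirming Bessel's inequality. (The deficit equals ||v − Σ <v,e_j> e_j||^2, the squared distance from v to span{e_j}.)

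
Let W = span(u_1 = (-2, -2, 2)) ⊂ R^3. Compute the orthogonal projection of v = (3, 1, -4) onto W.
proj_W(v) = (8/3, 8/3, -8/3)

Set up U = [u_1 | ... | u_1] ∈ R^(3×1). The projector onto W = col(U) is P = U (U^T U)^(-1) U^T.
Compute U^T U =
  [12],
and U^T v = (-16).
Solve U^T U · c = U^T v for the coefficients: c = (-4/3). The projection is proj_W(v) = U c.
Check: (v - proj_W(v)) · u_1 = 0  (should be 0).
Result: proj_W(v) = (8/3, 8/3, -8/3).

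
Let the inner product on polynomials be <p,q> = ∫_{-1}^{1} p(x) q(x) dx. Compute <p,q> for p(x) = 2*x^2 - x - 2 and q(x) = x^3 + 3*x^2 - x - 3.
<p,q> = 20/3

Expand the product: p(x)·q(x) = 2*x^5 + 5*x^4 - 7*x^3 - 11*x^2 + 5*x + 6.
∫_{-1}^{1} of each monomial x^k gives [2/(k+1) if k even, 0 if k odd]. Integrating term-by-term (or equivalently evaluating the antiderivative F(x) = x^6/3 + x^5 - 7*x^4/4 - 11*x^3/3 + 5*x^2/2 + 6*x at the endpoints):
  F(1) − F(−1) = 53/12 − (-9/4) = 20/3.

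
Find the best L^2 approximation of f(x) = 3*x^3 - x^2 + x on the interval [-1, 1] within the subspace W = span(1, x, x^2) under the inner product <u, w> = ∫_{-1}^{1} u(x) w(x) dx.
g(x) = -x^2 + 14*x/5

The best approximation g ∈ W is the orthogonal projection of f onto W. Writing g = a_0 + a_1 x + a_2 x^2, the coefficients solve the normal equations G · a = b where
  G_{ij} = <φ_i, φ_j> and b_i = <f, φ_i>, with φ_0 = 1, φ_1 = x, φ_2 = x^2.
G =
  [2, 0, 2/3]
  [0, 2/3, 0]
  [2/3, 0, 2/5],
b = (-2/3, 28/15, -2/5).
Solving gives a_0 = 0, a_1 = 14/5, a_2 = -1, so
  g(x) = -x^2 + 14*x/5.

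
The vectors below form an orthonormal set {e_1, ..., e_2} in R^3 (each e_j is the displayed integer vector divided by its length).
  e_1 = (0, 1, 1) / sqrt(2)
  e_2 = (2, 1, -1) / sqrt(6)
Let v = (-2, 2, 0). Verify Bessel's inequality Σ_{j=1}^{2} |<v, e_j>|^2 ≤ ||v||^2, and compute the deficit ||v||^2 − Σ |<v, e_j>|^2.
Σ |<v, e_j>|^2 = 8/3; ||v||^2 = 8; deficit = 16/3

Write each e_j = u_j / sqrt(<u_j, u_j>) where u_j is the displayed integer vector. Then <v, e_j> = <v, u_j> / sqrt(<u_j, u_j>), so |<v, e_j>|^2 = <v, u_j>^2 / <u_j, u_j>.
Coefficients: <v, e_1> = 2/sqrt(2), <v, e_2> = -2/sqrt(6).
Square and sum: Σ |<v, e_j>|^2 = 8/3.
Compute ||v||^2 = v·v = 8.
Deficit = 8 − 8/3 = 16/3 ≥ 0, confirming Bessel's inequality. (The deficit equals ||v − Σ <v,e_j> e_j||^2, the squared distance from v to span{e_j}.)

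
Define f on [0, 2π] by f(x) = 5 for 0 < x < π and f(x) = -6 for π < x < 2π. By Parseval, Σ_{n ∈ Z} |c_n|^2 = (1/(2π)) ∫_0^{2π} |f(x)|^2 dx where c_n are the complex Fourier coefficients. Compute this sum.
Σ |c_n|^2 = 61/2

Parseval equates the L^2 energy of f (normalised by 1/(2π)) with the ℓ^2 sum of its Fourier coefficients: (1/(2π)) ∫_0^{2π} |f|^2 = Σ |c_n|^2.
Compute the left side: (1/(2π)) [∫_0^π 5^2 dx + ∫_π^{2π} (-6)^2 dx] = (1/(2π)) · (25π + 36π) = (25 + 36)/2 = 61/2.
So Σ_{n ∈ Z} |c_n|^2 = 61/2.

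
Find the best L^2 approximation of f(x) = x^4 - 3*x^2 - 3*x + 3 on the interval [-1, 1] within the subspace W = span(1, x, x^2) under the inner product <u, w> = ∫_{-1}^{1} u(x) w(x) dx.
g(x) = -15*x^2/7 - 3*x + 102/35

The best approximation g ∈ W is the orthogonal projection of f onto W. Writing g = a_0 + a_1 x + a_2 x^2, the coefficients solve the normal equations G · a = b where
  G_{ij} = <φ_i, φ_j> and b_i = <f, φ_i>, with φ_0 = 1, φ_1 = x, φ_2 = x^2.
G =
  [2, 0, 2/3]
  [0, 2/3, 0]
  [2/3, 0, 2/5],
b = (22/5, -2, 38/35).
Solving gives a_0 = 102/35, a_1 = -3, a_2 = -15/7, so
  g(x) = -15*x^2/7 - 3*x + 102/35.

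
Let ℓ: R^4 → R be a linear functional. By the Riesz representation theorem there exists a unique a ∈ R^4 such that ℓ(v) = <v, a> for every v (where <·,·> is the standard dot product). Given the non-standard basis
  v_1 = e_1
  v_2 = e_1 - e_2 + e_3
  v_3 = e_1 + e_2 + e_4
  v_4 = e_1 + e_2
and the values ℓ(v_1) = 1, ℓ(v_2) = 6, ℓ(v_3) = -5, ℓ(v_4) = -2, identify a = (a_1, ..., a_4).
a = (1, -3, 2, -3)

Write a = (a_1, ..., a_4) in the standard basis. For each basis vector v_i, ℓ(v_i) = <v_i, a> is a linear equation in the a_j's. Collect the n equations into a matrix system V a = ℓ, where row i of V is v_i (expressed in the standard basis). Since V is invertible (lower-triangular with 1s on the diagonal, up to permutation), solve by back-substitution:
  V =
[[1, 0, 0, 0],
 [1, -1, 1, 0],
 [1, 1, 0, 1],
 [1, 1, 0, 0]]
  V a = (1, 6, -5, -2)
Solving gives a = (1, -3, 2, -3).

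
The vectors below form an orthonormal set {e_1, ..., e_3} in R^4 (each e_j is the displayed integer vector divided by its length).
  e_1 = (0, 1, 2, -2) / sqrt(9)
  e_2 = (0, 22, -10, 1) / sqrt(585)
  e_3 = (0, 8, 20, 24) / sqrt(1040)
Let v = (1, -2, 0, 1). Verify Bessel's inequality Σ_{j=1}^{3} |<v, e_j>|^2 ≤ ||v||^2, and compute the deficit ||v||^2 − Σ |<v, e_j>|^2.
Σ |<v, e_j>|^2 = 5; ||v||^2 = 6; deficit = 1

Write each e_j = u_j / sqrt(<u_j, u_j>) where u_j is the displayed integer vector. Then <v, e_j> = <v, u_j> / sqrt(<u_j, u_j>), so |<v, e_j>|^2 = <v, u_j>^2 / <u_j, u_j>.
Coefficients: <v, e_1> = -4/sqrt(9), <v, e_2> = -43/sqrt(585), <v, e_3> = 8/sqrt(1040).
Square and sum: Σ |<v, e_j>|^2 = 5.
Compute ||v||^2 = v·v = 6.
Deficit = 6 − 5 = 1 ≥ 0, confirming Bessel's inequality. (The deficit equals ||v − Σ <v,e_j> e_j||^2, the squared distance from v to span{e_j}.)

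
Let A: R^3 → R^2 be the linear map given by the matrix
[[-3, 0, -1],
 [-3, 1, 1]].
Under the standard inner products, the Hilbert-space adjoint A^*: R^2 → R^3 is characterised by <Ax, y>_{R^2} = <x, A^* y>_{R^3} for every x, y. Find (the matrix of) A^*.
A^* = A^T =
[[-3, -3],
 [0, 1],
 [-1, 1]]

For real matrices with standard dot products, the defining identity <Ax, y> = <x, A^* y> gives (Ax)^T y = x^T (A^*) y, i.e. x^T A^T y = x^T (A^*) y. Since this holds for all x, y, we must have A^* = A^T. Therefore
A^* =
[[-3, -3],
 [0, 1],
 [-1, 1]].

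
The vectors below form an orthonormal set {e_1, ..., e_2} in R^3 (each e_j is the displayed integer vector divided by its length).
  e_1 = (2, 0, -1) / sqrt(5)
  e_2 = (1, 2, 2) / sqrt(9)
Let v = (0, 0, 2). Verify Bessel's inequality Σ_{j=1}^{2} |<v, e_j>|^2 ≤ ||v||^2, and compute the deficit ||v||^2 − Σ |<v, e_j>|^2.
Σ |<v, e_j>|^2 = 116/45; ||v||^2 = 4; deficit = 64/45

Write each e_j = u_j / sqrt(<u_j, u_j>) where u_j is the displayed integer vector. Then <v, e_j> = <v, u_j> / sqrt(<u_j, u_j>), so |<v, e_j>|^2 = <v, u_j>^2 / <u_j, u_j>.
Coefficients: <v, e_1> = -2/sqrt(5), <v, e_2> = 4/sqrt(9).
Square and sum: Σ |<v, e_j>|^2 = 116/45.
Compute ||v||^2 = v·v = 4.
Deficit = 4 − 116/45 = 64/45 ≥ 0, confirming Bessel's inequality. (The deficit equals ||v − Σ <v,e_j> e_j||^2, the squared distance from v to span{e_j}.)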